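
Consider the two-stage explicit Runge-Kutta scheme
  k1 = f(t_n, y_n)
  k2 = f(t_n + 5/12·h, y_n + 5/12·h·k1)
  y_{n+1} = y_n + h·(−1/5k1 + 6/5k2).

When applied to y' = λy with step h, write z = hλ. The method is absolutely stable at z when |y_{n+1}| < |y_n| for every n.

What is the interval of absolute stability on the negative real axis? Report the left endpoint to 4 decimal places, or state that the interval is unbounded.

(-2.0000, 0).

On y'=λy, z=hλ:
  k1=λy_n ⇒ h·k1=z·y_n;  k2=λ(1+5/12z)y_n ⇒ h·k2=z(1+5/12z)y_n
  y_{n+1}/y_n = 1 − 1/5z + 6/5z(1+5/12z) = 1 + z + 1/2z²
  ⇒ R(z) = 1 + z + 1/2z².

Need |R(x)|<1, x<0.
x=-1.75: |R|=0.7812
R=1: x+1/2x²=0 ⇒ x=−2=-2.0000; min R=1−1/(4·1/2)=0.5000>−1
Confirm numerically:
  x=-1.940: |R|=0.94180 <1
  x=-1.008: |R|=0.50003 <1
  x=-0.950: |R|=0.50125 <1
  x=-2.125: |R|=1.13281 >1
  x=-2.106: |R|=1.11162 >1
Interval (-2.0000, 0).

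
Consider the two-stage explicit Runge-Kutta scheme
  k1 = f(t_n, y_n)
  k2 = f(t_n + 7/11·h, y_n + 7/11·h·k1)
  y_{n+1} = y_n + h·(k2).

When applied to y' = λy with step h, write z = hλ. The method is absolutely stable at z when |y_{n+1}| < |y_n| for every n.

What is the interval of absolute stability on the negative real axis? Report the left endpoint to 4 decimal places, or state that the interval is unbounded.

Set f=λy, z=hλ:
  k1=λy_n ⇒ h·k1=z·y_n;  k2=λ(1+7/11z)y_n ⇒ h·k2=z(1+7/11z)y_n
  y_{n+1}/y_n = 1 + z(1+7/11z) = 1 + z + 7/11z²
  ⇒ R(z) = 1 + z + 7/11z².

Solve |R(x)|<1 on ℝ⁻.
x=-0.59: |R|=0.6315
R=1: x+7/11x²=0 ⇒ x=−11/7=-1.5714; min R=1−1/(4·7/11)=0.6071>−1
Confirm numerically:
  x=-1.353: |R|=0.81193 <1
  x=-1.234: |R|=0.73503 <1
  x=-0.980: |R|=0.63116 <1
  x=-2.058: |R|=1.63723 >1
  x=-1.926: |R|=1.43458 >1
Interval (-1.5714, 0).

(-1.5714, 0).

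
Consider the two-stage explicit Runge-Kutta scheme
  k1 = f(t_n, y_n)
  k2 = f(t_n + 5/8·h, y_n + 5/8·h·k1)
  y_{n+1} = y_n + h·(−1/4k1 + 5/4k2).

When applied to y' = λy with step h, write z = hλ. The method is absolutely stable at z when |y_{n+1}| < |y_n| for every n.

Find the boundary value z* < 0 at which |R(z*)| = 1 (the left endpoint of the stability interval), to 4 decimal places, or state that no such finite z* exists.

left endpoint -1.2800.

Test eqn y'=λy, z=hλ:
  k1=λy_n ⇒ h·k1=z·y_n;  k2=λ(1+5/8z)y_n ⇒ h·k2=z(1+5/8z)y_n
  y_{n+1}/y_n = 1 − 1/4z + 5/4z(1+5/8z) = 1 + z + 25/32z²
  so R(z) = 1 + z + 25/32z².

Find x<0 with |R(x)|<1.
x=-0.96: |R|=0.7600
R=1: x+25/32x²=0 ⇒ x=−32/25=-1.2800; min R=1−1/(4·25/32)=0.6800>−1
Confirm numerically:
  x=-0.951: |R|=0.75556 <1
  x=-0.857: |R|=0.71679 <1
  x=-0.654: |R|=0.68015 <1
  x=-0.546: |R|=0.68690 <1
  x=-1.608: |R|=1.41205 >1
  x=-1.510: |R|=1.27133 >1
  x=-1.456: |R|=1.20020 >1
Stable set (-1.2800, 0).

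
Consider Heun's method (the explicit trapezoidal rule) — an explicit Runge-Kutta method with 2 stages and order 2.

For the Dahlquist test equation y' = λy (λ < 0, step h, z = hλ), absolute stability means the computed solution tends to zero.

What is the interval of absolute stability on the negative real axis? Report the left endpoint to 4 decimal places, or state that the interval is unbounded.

(-2.0000, 0).

With y'=λy (z=hλ):
  order 2, 2-stage ⇒ R(z)=1+z+z^2/2
  (e.g. R(-0.79)=0.52205, |R|=0.52205)

Find x<0 with |R(x)|<1.
x=-0.79: |R|=0.5221
|R(-1.81)|=0.8281 |R(-1.54)|=0.6458 |R(-1.3)|=0.5450
Bisect:
  x_lo=-2.3223 |R|=1.3743  x_hi=-0.2721 |R|=0.7649
  mid=-1.29720 |R|=0.54417 →hi
  mid=-1.80977 |R|=0.82786 →hi
  mid=-2.06605 |R|=1.06823 →lo
  mid=-1.93791 |R|=0.93983 →hi
  mid=-2.00198 |R|=1.00198 →lo
  mid=-1.96994 |R|=0.97039 →hi
  mid=-1.98596 |R|=0.98606 →hi
  mid=-1.99397 |R|=0.99399 →hi
  mid=-1.99797 |R|=0.99797 →hi
  mid=-1.99997 |R|=0.99997 →hi
  ...
  [-2.00010,-1.99997] ⇒ x*=-2.0000
Stable set (-2.0000, 0).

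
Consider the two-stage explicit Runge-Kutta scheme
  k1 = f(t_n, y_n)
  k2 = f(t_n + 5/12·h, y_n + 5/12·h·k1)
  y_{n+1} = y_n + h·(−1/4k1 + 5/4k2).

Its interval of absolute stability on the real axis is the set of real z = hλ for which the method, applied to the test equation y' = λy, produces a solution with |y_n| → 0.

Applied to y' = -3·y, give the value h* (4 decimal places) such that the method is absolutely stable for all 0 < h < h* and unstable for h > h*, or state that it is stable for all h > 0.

Test eqn y'=λy, z=hλ:
  k1=λy_n ⇒ h·k1=z·y_n;  k2=λ(1+5/12z)y_n ⇒ h·k2=z(1+5/12z)y_n
  y_{n+1}/y_n = 1 − 1/4z + 5/4z(1+5/12z) = 1 + z + 25/48z²
  ⇒ R(z) = 1 + z + 25/48z².

Need |R(x)|<1, x<0.
x=-1.67: |R|=0.7826
R=1: x+25/48x²=0 ⇒ x=−48/25=-1.9200; min R=1−1/(4·25/48)=0.5200>−1
Confirm numerically:
  x=-1.759: |R|=0.85250 <1
  x=-1.547: |R|=0.69946 <1
  x=-1.177: |R|=0.54453 <1
  x=-2.407: |R|=1.61053 >1
  x=-2.375: |R|=1.56283 >1
Interval (-1.9200, 0).

(-1.9200,0); λ=-3 ⇒ h* = (48/25)/3 = 0.6400.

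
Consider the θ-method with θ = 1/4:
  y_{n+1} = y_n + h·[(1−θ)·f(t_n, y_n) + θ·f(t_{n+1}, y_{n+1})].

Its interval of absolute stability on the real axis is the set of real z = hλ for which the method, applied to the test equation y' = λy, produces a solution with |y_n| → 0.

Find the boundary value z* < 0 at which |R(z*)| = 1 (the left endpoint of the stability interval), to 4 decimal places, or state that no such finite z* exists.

On y'=λy, z=hλ:
  y_{n+1} = y_n + z·[3/4·y_n + 1/4·y_{n+1}] ⇒ (1 − 1/4z)y_{n+1} = (1 + 3/4z)y_n
  ⇒ R(z) = (1 + 3/4z)/(1 − 1/4z).

Boundary: |R(x)|=1, x<0.
x=-1.09: |R|=0.1434
R=−1: 1+3/4x = −1+1/4x ⇒ -1/2x=2 ⇒ x=2/(-1/2)=-4.0000
Confirm numerically:
  x=-3.045: |R|=0.72889 <1
  x=-2.859: |R|=0.66730 <1
  x=-2.787: |R|=0.64255 <1
  x=-2.123: |R|=0.38690 <1
  x=-4.536: |R|=1.12559 >1
  x=-4.218: |R|=1.05305 >1
So |R|<1 on (-4.0000, 0).

z* = -4.0000.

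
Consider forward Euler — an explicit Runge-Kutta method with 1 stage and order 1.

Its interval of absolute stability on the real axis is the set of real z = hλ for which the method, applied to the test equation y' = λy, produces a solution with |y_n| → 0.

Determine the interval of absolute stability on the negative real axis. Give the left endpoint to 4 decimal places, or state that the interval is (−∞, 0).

(-2.0000, 0).

Set f=λy, z=hλ:
  order 1, 1-stage ⇒ R(z)=1+z
  (e.g. R(-1.62)=-0.62000, |R|=0.62000)

Solve |R(x)|<1 on ℝ⁻.
x=-1.62: |R|=0.6200
|R(-2.3)|=1.3000 |R(-0.6)|=0.4000 |R(-0.56)|=0.4400
Bisect:
  x_lo=-2.6008 |R|=1.6008  x_hi=-0.3865 |R|=0.6135
  mid=-1.49365 |R|=0.49365 →hi
  mid=-2.04724 |R|=1.04724 →lo
  mid=-1.77045 |R|=0.77045 →hi
  mid=-1.90884 |R|=0.90884 →hi
  mid=-1.97804 |R|=0.97804 →hi
  mid=-2.01264 |R|=1.01264 →lo
  mid=-1.99534 |R|=0.99534 →hi
  mid=-2.00399 |R|=1.00399 →lo
  mid=-1.99967 |R|=0.99967 →hi
  mid=-2.00183 |R|=1.00183 →lo
  ...
  [-2.00007,-1.99994] ⇒ x*=-2.0000
Interval (-2.0000, 0).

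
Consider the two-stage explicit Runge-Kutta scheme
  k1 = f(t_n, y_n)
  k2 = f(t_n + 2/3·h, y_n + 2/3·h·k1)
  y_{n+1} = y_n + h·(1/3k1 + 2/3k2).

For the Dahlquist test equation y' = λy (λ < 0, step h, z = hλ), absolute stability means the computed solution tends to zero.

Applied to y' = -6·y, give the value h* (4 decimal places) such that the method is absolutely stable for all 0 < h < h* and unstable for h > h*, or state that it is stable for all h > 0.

(-2.2500,0); λ=-6 ⇒ h* = (9/4)/6 = 0.3750.

Test eqn y'=λy, z=hλ:
  k1=λy_n ⇒ h·k1=z·y_n;  k2=λ(1+2/3z)y_n ⇒ h·k2=z(1+2/3z)y_n
  y_{n+1}/y_n = 1 + 1/3z + 2/3z(1+2/3z) = 1 + z + 4/9z²
  Hence R(z) = 1 + z + 4/9z².

Need |R(x)|<1, x<0.
x=-1.59: |R|=0.5336
R=1: x+4/9x²=0 ⇒ x=−9/4=-2.2500; min R=1−1/(4·4/9)=0.4375>−1
Confirm numerically:
  x=-2.122: |R|=0.87928 <1
  x=-1.825: |R|=0.65528 <1
  x=-0.946: |R|=0.45174 <1
  x=-2.660: |R|=1.48471 >1
  x=-2.563: |R|=1.35654 >1
  x=-2.418: |R|=1.18054 >1
Interval (-2.2500, 0).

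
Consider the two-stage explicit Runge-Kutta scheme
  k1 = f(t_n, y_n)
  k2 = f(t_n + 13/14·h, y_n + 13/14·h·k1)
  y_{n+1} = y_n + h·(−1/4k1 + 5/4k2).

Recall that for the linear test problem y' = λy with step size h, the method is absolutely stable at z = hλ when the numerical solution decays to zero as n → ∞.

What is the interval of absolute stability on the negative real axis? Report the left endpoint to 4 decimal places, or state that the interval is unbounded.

Test eqn y'=λy, z=hλ:
  k1=λy_n ⇒ h·k1=z·y_n;  k2=λ(1+13/14z)y_n ⇒ h·k2=z(1+13/14z)y_n
  y_{n+1}/y_n = 1 − 1/4z + 5/4z(1+13/14z) = 1 + z + 65/56z²
  ⇒ R(z) = 1 + z + 65/56z².

Solve |R(x)|<1 on ℝ⁻.
x=-1: |R|=1.1607
R=1: x+65/56x²=0 ⇒ x=−56/65=-0.8615; min R=1−1/(4·65/56)=0.7846>−1
Confirm numerically:
  x=-0.583: |R|=0.81151 <1
  x=-0.540: |R|=0.79846 <1
  x=-0.476: |R|=0.78699 <1
  x=-1.387: |R|=1.84595 >1
  x=-0.979: |R|=1.13348 >1
Interval (-0.8615, 0).

z∈(-0.8615,0).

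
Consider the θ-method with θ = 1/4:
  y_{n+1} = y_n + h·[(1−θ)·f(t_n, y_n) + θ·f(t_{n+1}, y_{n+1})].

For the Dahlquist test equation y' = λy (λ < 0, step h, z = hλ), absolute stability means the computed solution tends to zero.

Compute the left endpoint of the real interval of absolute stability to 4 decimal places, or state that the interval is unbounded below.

left endpoint -4.0000.

Set f=λy, z=hλ:
  y_{n+1} = y_n + z·[3/4·y_n + 1/4·y_{n+1}] ⇒ (1 − 1/4z)y_{n+1} = (1 + 3/4z)y_n
  so R(z) = (1 + 3/4z)/(1 − 1/4z).

Boundary: |R(x)|=1, x<0.
x=-1.7: |R|=0.1930
R=−1: 1+3/4x = −1+1/4x ⇒ -1/2x=2 ⇒ x=2/(-1/2)=-4.0000
Confirm numerically:
  x=-3.950: |R|=0.98742 <1
  x=-3.512: |R|=0.87007 <1
  x=-3.086: |R|=0.74203 <1
  x=-4.426: |R|=1.10112 >1
  x=-4.152: |R|=1.03729 >1
Stable set (-4.0000, 0).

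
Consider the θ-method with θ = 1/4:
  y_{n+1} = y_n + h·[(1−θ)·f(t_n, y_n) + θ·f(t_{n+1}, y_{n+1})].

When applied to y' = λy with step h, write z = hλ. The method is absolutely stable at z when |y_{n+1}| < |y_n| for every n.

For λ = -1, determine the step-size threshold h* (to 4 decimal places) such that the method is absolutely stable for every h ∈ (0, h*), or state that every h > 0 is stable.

On y'=λy, z=hλ:
  y_{n+1} = y_n + z·[3/4·y_n + 1/4·y_{n+1}] ⇒ (1 − 1/4z)y_{n+1} = (1 + 3/4z)y_n
  Hence R(z) = (1 + 3/4z)/(1 − 1/4z).

Find x<0 with |R(x)|<1.
x=-1.35: |R|=0.0093
R=−1: 1+3/4x = −1+1/4x ⇒ -1/2x=2 ⇒ x=2/(-1/2)=-4.0000
Confirm numerically:
  x=-3.412: |R|=0.84134 <1
  x=-3.297: |R|=0.80732 <1
  x=-3.094: |R|=0.74457 <1
  x=-4.447: |R|=1.10584 >1
  x=-4.418: |R|=1.09931 >1
  x=-4.041: |R|=1.01020 >1
Interval (-4.0000, 0).

(-4.0000,0); λ=-1 ⇒ h* = (4)/1 = 4.0000.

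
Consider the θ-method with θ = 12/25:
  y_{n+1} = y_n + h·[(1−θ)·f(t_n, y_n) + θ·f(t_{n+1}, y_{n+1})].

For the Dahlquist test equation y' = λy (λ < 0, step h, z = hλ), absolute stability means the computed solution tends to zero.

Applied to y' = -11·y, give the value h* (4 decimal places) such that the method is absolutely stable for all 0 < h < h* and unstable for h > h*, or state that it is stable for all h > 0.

(-50.0000,0); λ=-11 ⇒ h* = (50)/11 = 4.5455.

Test eqn y'=λy, z=hλ:
  y_{n+1} = y_n + z·[13/25·y_n + 12/25·y_{n+1}] ⇒ (1 − 12/25z)y_{n+1} = (1 + 13/25z)y_n
  so R(z) = (1 + 13/25z)/(1 − 12/25z).

Need |R(x)|<1, x<0.
x=-0.93: |R|=0.3570
R=−1: 1+13/25x = −1+12/25x ⇒ -1/25x=2 ⇒ x=2/(-1/25)=-50.0000
Confirm numerically:
  x=-45.730: |R|=0.99256 <1
  x=-44.173: |R|=0.98950 <1
  x=-23.429: |R|=0.91321 <1
  x=-50.390: |R|=1.00062 >1
  x=-50.368: |R|=1.00058 >1
  x=-50.074: |R|=1.00012 >1
Interval (-50.0000, 0).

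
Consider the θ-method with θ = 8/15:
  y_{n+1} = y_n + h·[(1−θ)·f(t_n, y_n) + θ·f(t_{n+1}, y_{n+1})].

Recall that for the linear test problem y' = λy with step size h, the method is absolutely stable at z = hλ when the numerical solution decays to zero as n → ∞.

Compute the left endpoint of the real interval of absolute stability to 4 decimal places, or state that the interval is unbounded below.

On y'=λy, z=hλ:
  y_{n+1} = y_n + z·[7/15·y_n + 8/15·y_{n+1}] ⇒ (1 − 8/15z)y_{n+1} = (1 + 7/15z)y_n
  R(z) = (1 + 7/15z)/(1 − 8/15z).

Solve |R(x)|<1 on ℝ⁻.
x=-0.83: |R|=0.4247
x=-2: |R|=0.0323
x=-10: |R|=0.5789
x=-100: |R|=0.8405
θ=8/15≥1/2 ⇒ |1+7/15x|<|1−8/15x| ∀x<0 ⇒ interval (−∞,0).

(−∞, 0) — no finite endpoint.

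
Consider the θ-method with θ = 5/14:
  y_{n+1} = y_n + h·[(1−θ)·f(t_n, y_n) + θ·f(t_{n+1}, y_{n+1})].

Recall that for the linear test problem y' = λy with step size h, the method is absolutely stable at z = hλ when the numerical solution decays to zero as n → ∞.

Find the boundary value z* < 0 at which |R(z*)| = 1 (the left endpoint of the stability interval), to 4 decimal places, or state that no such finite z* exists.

left endpoint -7.0000.

Set f=λy, z=hλ:
  y_{n+1} = y_n + z·[9/14·y_n + 5/14·y_{n+1}] ⇒ (1 − 5/14z)y_{n+1} = (1 + 9/14z)y_n
  Hence R(z) = (1 + 9/14z)/(1 − 5/14z).

Boundary: |R(x)|=1, x<0.
x=-0.52: |R|=0.5614
R=−1: 1+9/14x = −1+5/14x ⇒ -2/7x=2 ⇒ x=2/(-2/7)=-7.0000
Confirm numerically:
  x=-6.598: |R|=0.96578 <1
  x=-6.030: |R|=0.91212 <1
  x=-5.396: |R|=0.84344 <1
  x=-2.883: |R|=0.42045 <1
  x=-7.567: |R|=1.04375 >1
  x=-7.512: |R|=1.03972 >1
  x=-7.314: |R|=1.02484 >1
Interval (-7.0000, 0).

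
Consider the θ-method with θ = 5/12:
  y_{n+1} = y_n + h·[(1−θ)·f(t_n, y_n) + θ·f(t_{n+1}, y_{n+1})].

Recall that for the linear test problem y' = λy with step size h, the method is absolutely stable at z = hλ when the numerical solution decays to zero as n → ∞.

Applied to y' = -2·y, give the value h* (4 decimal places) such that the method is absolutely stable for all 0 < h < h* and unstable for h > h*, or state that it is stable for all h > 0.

Set f=λy, z=hλ:
  y_{n+1} = y_n + z·[7/12·y_n + 5/12·y_{n+1}] ⇒ (1 − 5/12z)y_{n+1} = (1 + 7/12z)y_n
  ⇒ R(z) = (1 + 7/12z)/(1 − 5/12z).

Need |R(x)|<1, x<0.
x=-0.31: |R|=0.7255
R=−1: 1+7/12x = −1+5/12x ⇒ -1/6x=2 ⇒ x=2/(-1/6)=-12.0000
Confirm numerically:
  x=-10.310: |R|=0.94681 <1
  x=-10.143: |R|=0.94078 <1
  x=-7.323: |R|=0.80759 <1
  x=-6.618: |R|=0.76128 <1
  x=-12.488: |R|=1.01311 >1
  x=-12.459: |R|=1.01236 >1
  x=-12.374: |R|=1.01013 >1
Stable set (-12.0000, 0).

(-12.0000,0); λ=-2 ⇒ h* = (12)/2 = 6.0000.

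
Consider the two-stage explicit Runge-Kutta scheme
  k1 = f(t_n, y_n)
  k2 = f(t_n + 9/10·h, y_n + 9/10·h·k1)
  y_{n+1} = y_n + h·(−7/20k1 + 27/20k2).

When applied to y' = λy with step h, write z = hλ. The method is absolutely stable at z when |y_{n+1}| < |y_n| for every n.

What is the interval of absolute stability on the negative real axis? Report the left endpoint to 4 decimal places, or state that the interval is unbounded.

On y'=λy, z=hλ:
  k1=λy_n ⇒ h·k1=z·y_n;  k2=λ(1+9/10z)y_n ⇒ h·k2=z(1+9/10z)y_n
  y_{n+1}/y_n = 1 − 7/20z + 27/20z(1+9/10z) = 1 + z + 243/200z²
  Hence R(z) = 1 + z + 243/200z².

Need |R(x)|<1, x<0.
x=-0.51: |R|=0.8060
R=1: x+243/200x²=0 ⇒ x=−200/243=-0.8230; min R=1−1/(4·243/200)=0.7942>−1
Confirm numerically:
  x=-0.761: |R|=0.94263 <1
  x=-0.539: |R|=0.81398 <1
  x=-0.535: |R|=0.81276 <1
  x=-0.512: |R|=0.80650 <1
  x=-1.199: |R|=1.54769 >1
  x=-0.971: |R|=1.17455 >1
So |R|<1 on (-0.8230, 0).

(-0.8230, 0).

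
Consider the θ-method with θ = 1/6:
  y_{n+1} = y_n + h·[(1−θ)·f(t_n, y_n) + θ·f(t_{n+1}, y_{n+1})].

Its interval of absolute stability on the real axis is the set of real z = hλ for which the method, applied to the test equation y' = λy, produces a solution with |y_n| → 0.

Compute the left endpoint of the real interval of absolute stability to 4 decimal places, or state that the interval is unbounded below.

left endpoint -3.0000.

With y'=λy (z=hλ):
  y_{n+1} = y_n + z·[5/6·y_n + 1/6·y_{n+1}] ⇒ (1 − 1/6z)y_{n+1} = (1 + 5/6z)y_n
  Hence R(z) = (1 + 5/6z)/(1 − 1/6z).

Find x<0 with |R(x)|<1.
x=-1.05: |R|=0.1064
R=−1: 1+5/6x = −1+1/6x ⇒ -2/3x=2 ⇒ x=2/(-2/3)=-3.0000
Confirm numerically:
  x=-2.662: |R|=0.84392 <1
  x=-1.505: |R|=0.20320 <1
  x=-1.250: |R|=0.03448 <1
  x=-3.585: |R|=1.24413 >1
  x=-3.389: |R|=1.16573 >1
Interval (-3.0000, 0).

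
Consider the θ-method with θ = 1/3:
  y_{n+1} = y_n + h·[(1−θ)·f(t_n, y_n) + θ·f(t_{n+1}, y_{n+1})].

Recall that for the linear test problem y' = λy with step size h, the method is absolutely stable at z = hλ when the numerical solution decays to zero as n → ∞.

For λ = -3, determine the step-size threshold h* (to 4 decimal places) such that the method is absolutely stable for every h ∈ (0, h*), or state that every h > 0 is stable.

Set f=λy, z=hλ:
  y_{n+1} = y_n + z·[2/3·y_n + 1/3·y_{n+1}] ⇒ (1 − 1/3z)y_{n+1} = (1 + 2/3z)y_n
  so R(z) = (1 + 2/3z)/(1 − 1/3z).

Need |R(x)|<1, x<0.
x=-0.67: |R|=0.4523
R=−1: 1+2/3x = −1+1/3x ⇒ -1/3x=2 ⇒ x=2/(-1/3)=-6.0000
Confirm numerically:
  x=-5.673: |R|=0.96230 <1
  x=-5.609: |R|=0.95458 <1
  x=-3.722: |R|=0.66111 <1
  x=-3.321: |R|=0.57617 <1
  x=-6.328: |R|=1.03516 >1
  x=-6.037: |R|=1.00409 >1
So |R|<1 on (-6.0000, 0).

(-6.0000,0); λ=-3 ⇒ h* = (6)/3 = 2.0000.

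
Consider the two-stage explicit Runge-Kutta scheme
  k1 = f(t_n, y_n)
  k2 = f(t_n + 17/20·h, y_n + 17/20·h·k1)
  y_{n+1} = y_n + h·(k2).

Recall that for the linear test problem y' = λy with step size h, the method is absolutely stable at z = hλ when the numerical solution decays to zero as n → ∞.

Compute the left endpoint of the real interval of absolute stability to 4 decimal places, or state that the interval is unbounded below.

z* = -1.1765.

On y'=λy, z=hλ:
  k1=λy_n ⇒ h·k1=z·y_n;  k2=λ(1+17/20z)y_n ⇒ h·k2=z(1+17/20z)y_n
  y_{n+1}/y_n = 1 + z(1+17/20z) = 1 + z + 17/20z²
  ⇒ R(z) = 1 + z + 17/20z².

Boundary: |R(x)|=1, x<0.
x=-0.93: |R|=0.8052
R=1: x+17/20x²=0 ⇒ x=−20/17=-1.1765; min R=1−1/(4·17/20)=0.7059>−1
Confirm numerically:
  x=-0.853: |R|=0.76547 <1
  x=-0.784: |R|=0.73846 <1
  x=-0.669: |R|=0.71143 <1
  x=-1.596: |R|=1.56913 >1
  x=-1.427: |R|=1.30388 >1
Interval (-1.1765, 0).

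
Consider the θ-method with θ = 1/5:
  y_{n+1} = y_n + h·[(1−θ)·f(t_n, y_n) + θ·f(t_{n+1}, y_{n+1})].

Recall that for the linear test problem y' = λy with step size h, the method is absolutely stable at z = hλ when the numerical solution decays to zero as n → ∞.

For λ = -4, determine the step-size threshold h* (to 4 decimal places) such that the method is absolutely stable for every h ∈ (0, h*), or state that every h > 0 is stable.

On y'=λy, z=hλ:
  y_{n+1} = y_n + z·[4/5·y_n + 1/5·y_{n+1}] ⇒ (1 − 1/5z)y_{n+1} = (1 + 4/5z)y_n
  ⇒ R(z) = (1 + 4/5z)/(1 − 1/5z).

Need |R(x)|<1, x<0.
x=-1.59: |R|=0.2064
R=−1: 1+4/5x = −1+1/5x ⇒ -3/5x=2 ⇒ x=2/(-3/5)=-3.3333
Confirm numerically:
  x=-2.601: |R|=0.71096 <1
  x=-1.891: |R|=0.37208 <1
  x=-1.793: |R|=0.31974 <1
  x=-3.538: |R|=1.07191 >1
  x=-3.485: |R|=1.05362 >1
  x=-3.433: |R|=1.03546 >1
Stable set (-3.3333, 0).

(-3.3333,0); λ=-4 ⇒ h* = (10/3)/4 = 0.8333.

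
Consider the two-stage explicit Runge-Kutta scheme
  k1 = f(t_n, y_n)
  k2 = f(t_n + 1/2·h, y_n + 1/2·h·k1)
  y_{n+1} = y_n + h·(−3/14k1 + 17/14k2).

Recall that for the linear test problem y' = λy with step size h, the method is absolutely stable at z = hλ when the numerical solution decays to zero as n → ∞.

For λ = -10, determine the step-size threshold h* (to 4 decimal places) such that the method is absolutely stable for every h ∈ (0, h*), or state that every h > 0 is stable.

On y'=λy, z=hλ:
  k1=λy_n ⇒ h·k1=z·y_n;  k2=λ(1+1/2z)y_n ⇒ h·k2=z(1+1/2z)y_n
  y_{n+1}/y_n = 1 − 3/14z + 17/14z(1+1/2z) = 1 + z + 17/28z²
  Hence R(z) = 1 + z + 17/28z².

Solve |R(x)|<1 on ℝ⁻.
x=-0.81: |R|=0.5883
R=1: x+17/28x²=0 ⇒ x=−28/17=-1.6471; min R=1−1/(4·17/28)=0.5882>−1
Confirm numerically:
  x=-1.186: |R|=0.66800 <1
  x=-1.006: |R|=0.60845 <1
  x=-0.915: |R|=0.59332 <1
  x=-0.856: |R|=0.58888 <1
  x=-1.972: |R|=1.38905 >1
  x=-1.673: |R|=1.02635 >1
Stable set (-1.6471, 0).

(-1.6471,0); λ=-10 ⇒ h* = (28/17)/10 = 0.1647.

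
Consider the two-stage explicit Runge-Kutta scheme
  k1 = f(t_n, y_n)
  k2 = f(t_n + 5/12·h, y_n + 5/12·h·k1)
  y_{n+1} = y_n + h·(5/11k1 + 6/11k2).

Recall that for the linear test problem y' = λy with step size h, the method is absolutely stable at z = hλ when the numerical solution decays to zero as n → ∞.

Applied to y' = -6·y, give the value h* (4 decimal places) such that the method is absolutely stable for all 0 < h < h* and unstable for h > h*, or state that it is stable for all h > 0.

(-4.4000,0); λ=-6 ⇒ h* = (22/5)/6 = 0.7333.

On y'=λy, z=hλ:
  k1=λy_n ⇒ h·k1=z·y_n;  k2=λ(1+5/12z)y_n ⇒ h·k2=z(1+5/12z)y_n
  y_{n+1}/y_n = 1 + 5/11z + 6/11z(1+5/12z) = 1 + z + 5/22z²
  ⇒ R(z) = 1 + z + 5/22z².

Solve |R(x)|<1 on ℝ⁻.
x=-1.61: |R|=0.0209
R=1: x+5/22x²=0 ⇒ x=−22/5=-4.4000; min R=1−1/(4·5/22)=-0.1000>−1
Confirm numerically:
  x=-3.662: |R|=0.38578 <1
  x=-3.448: |R|=0.25398 <1
  x=-3.306: |R|=0.17801 <1
  x=-4.774: |R|=1.40579 >1
  x=-4.594: |R|=1.20255 >1
  x=-4.593: |R|=1.20147 >1
Stable set (-4.4000, 0).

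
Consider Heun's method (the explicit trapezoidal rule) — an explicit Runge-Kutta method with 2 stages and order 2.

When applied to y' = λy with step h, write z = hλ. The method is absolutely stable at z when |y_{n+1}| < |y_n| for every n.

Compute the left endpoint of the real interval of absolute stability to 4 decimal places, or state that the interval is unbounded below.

With y'=λy (z=hλ):
  order 2, 2-stage ⇒ R(z)=1+z+z^2/2
  (e.g. R(-0.33)=0.72445, |R|=0.72445)

Need |R(x)|<1, x<0.
x=-0.33: |R|=0.7245
|R(-2.36)|=1.4248 |R(-1.68)|=0.7312 |R(-1.28)|=0.5392
Bisect:
  x_lo=-2.8691 |R|=2.2468  x_hi=-0.1357 |R|=0.8735
  mid=-1.50243 |R|=0.62622 →hi
  mid=-2.18577 |R|=1.20302 →lo
  mid=-1.84410 |R|=0.85625 →hi
  mid=-2.01493 |R|=1.01504 →lo
  mid=-1.92951 |R|=0.93200 →hi
  mid=-1.97222 |R|=0.97261 →hi
  mid=-1.99358 |R|=0.99360 →hi
  mid=-2.00425 |R|=1.00426 →lo
  ...
  [-2.00008,-1.99992] ⇒ x*=-2.0000
So |R|<1 on (-2.0000, 0).

left endpoint -2.0000.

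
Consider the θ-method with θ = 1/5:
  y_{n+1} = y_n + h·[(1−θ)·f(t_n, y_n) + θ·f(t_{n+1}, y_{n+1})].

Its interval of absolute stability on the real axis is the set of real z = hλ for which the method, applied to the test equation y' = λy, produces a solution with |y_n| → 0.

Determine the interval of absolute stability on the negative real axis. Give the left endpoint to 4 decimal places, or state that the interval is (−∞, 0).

z∈(-3.3333,0).

With y'=λy (z=hλ):
  y_{n+1} = y_n + z·[4/5·y_n + 1/5·y_{n+1}] ⇒ (1 − 1/5z)y_{n+1} = (1 + 4/5z)y_n
  ⇒ R(z) = (1 + 4/5z)/(1 − 1/5z).

Need |R(x)|<1, x<0.
x=-1.5: |R|=0.1538
R=−1: 1+4/5x = −1+1/5x ⇒ -3/5x=2 ⇒ x=2/(-3/5)=-3.3333
Confirm numerically:
  x=-2.636: |R|=0.72603 <1
  x=-2.334: |R|=0.59122 <1
  x=-2.071: |R|=0.46443 <1
  x=-1.441: |R|=0.11862 <1
  x=-3.722: |R|=1.13368 >1
  x=-3.503: |R|=1.05986 >1
  x=-3.367: |R|=1.01207 >1
Stable set (-3.3333, 0).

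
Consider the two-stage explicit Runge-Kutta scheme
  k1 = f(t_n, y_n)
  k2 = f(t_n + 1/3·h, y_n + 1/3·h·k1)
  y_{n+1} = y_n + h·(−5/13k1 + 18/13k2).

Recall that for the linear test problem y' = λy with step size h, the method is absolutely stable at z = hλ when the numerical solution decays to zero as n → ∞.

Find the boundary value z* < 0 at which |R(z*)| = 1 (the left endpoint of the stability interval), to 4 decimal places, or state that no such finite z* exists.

With y'=λy (z=hλ):
  k1=λy_n ⇒ h·k1=z·y_n;  k2=λ(1+1/3z)y_n ⇒ h·k2=z(1+1/3z)y_n
  y_{n+1}/y_n = 1 − 5/13z + 18/13z(1+1/3z) = 1 + z + 6/13z²
  Hence R(z) = 1 + z + 6/13z².

Need |R(x)|<1, x<0.
x=-0.96: |R|=0.4654
R=1: x+6/13x²=0 ⇒ x=−13/6=-2.1667; min R=1−1/(4·6/13)=0.4583>−1
Confirm numerically:
  x=-1.913: |R|=0.77603 <1
  x=-1.755: |R|=0.66655 <1
  x=-1.356: |R|=0.49265 <1
  x=-1.143: |R|=0.45998 <1
  x=-2.700: |R|=1.66462 >1
  x=-2.296: |R|=1.13705 >1
Interval (-2.1667, 0).

z* = -2.1667.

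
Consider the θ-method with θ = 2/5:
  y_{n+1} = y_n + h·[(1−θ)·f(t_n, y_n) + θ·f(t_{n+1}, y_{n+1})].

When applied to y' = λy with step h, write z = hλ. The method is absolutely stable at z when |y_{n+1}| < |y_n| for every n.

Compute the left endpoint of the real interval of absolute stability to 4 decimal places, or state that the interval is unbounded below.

left endpoint -10.0000.

Set f=λy, z=hλ:
  y_{n+1} = y_n + z·[3/5·y_n + 2/5·y_{n+1}] ⇒ (1 − 2/5z)y_{n+1} = (1 + 3/5z)y_n
  so R(z) = (1 + 3/5z)/(1 − 2/5z).

Boundary: |R(x)|=1, x<0.
x=-0.66: |R|=0.4778
R=−1: 1+3/5x = −1+2/5x ⇒ -1/5x=2 ⇒ x=2/(-1/5)=-10.0000
Confirm numerically:
  x=-7.899: |R|=0.89898 <1
  x=-7.002: |R|=0.84224 <1
  x=-6.955: |R|=0.83897 <1
  x=-5.391: |R|=0.70796 <1
  x=-10.310: |R|=1.01210 >1
  x=-10.155: |R|=1.00612 >1
So |R|<1 on (-10.0000, 0).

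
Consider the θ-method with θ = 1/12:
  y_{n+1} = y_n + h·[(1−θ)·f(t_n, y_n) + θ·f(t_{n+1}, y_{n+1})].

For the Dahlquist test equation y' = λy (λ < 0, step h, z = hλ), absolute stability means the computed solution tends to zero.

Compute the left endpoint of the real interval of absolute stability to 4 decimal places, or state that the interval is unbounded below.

Test eqn y'=λy, z=hλ:
  y_{n+1} = y_n + z·[11/12·y_n + 1/12·y_{n+1}] ⇒ (1 − 1/12z)y_{n+1} = (1 + 11/12z)y_n
  so R(z) = (1 + 11/12z)/(1 − 1/12z).

Find x<0 with |R(x)|<1.
x=-0.37: |R|=0.6411
R=−1: 1+11/12x = −1+1/12x ⇒ -5/6x=2 ⇒ x=2/(-5/6)=-2.4000
Confirm numerically:
  x=-2.288: |R|=0.92161 <1
  x=-1.901: |R|=0.64103 <1
  x=-1.728: |R|=0.51049 <1
  x=-2.848: |R|=1.30172 >1
  x=-2.638: |R|=1.16259 >1
So |R|<1 on (-2.4000, 0).

z* = -2.4000.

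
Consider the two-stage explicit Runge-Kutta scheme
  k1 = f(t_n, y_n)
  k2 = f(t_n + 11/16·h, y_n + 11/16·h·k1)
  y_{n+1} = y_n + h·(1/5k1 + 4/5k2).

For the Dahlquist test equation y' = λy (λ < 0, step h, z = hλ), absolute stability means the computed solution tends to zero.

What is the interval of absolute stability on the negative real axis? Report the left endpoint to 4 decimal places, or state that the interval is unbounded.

z∈(-1.8182,0).

Set f=λy, z=hλ:
  k1=λy_n ⇒ h·k1=z·y_n;  k2=λ(1+11/16z)y_n ⇒ h·k2=z(1+11/16z)y_n
  y_{n+1}/y_n = 1 + 1/5z + 4/5z(1+11/16z) = 1 + z + 11/20z²
  R(z) = 1 + z + 11/20z².

Boundary: |R(x)|=1, x<0.
x=-0.36: |R|=0.7113
R=1: x+11/20x²=0 ⇒ x=−20/11=-1.8182; min R=1−1/(4·11/20)=0.5455>−1
Confirm numerically:
  x=-1.662: |R|=0.85723 <1
  x=-1.377: |R|=0.66587 <1
  x=-0.954: |R|=0.54656 <1
  x=-0.832: |R|=0.54872 <1
  x=-2.397: |R|=1.76308 >1
  x=-2.062: |R|=1.27651 >1
  x=-1.918: |R|=1.10530 >1
So |R|<1 on (-1.8182, 0).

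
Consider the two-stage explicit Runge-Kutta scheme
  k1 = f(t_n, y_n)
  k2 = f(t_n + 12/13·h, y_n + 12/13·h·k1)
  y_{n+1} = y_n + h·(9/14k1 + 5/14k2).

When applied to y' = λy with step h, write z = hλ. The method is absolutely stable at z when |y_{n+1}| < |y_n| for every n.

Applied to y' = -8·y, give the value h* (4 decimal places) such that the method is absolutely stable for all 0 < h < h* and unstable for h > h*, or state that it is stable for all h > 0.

(-3.0333,0); λ=-8 ⇒ h* = (91/30)/8 = 0.3792.

Set f=λy, z=hλ:
  k1=λy_n ⇒ h·k1=z·y_n;  k2=λ(1+12/13z)y_n ⇒ h·k2=z(1+12/13z)y_n
  y_{n+1}/y_n = 1 + 9/14z + 5/14z(1+12/13z) = 1 + z + 30/91z²
  Hence R(z) = 1 + z + 30/91z².

Find x<0 with |R(x)|<1.
x=-1.73: |R|=0.2567
R=1: x+30/91x²=0 ⇒ x=−91/30=-3.0333; min R=1−1/(4·30/91)=0.2417>−1
Confirm numerically:
  x=-3.010: |R|=0.97685 <1
  x=-2.429: |R|=0.51607 <1
  x=-2.347: |R|=0.46896 <1
  x=-1.557: |R|=0.24220 <1
  x=-3.529: |R|=1.57666 >1
  x=-3.426: |R|=1.44350 >1
  x=-3.288: |R|=1.27605 >1
Stable set (-3.0333, 0).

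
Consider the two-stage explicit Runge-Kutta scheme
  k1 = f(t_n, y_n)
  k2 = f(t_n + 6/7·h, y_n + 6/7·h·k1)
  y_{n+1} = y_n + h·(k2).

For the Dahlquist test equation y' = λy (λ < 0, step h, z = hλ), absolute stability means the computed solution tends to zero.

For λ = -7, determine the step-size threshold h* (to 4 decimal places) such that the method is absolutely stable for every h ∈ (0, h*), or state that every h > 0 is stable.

With y'=λy (z=hλ):
  k1=λy_n ⇒ h·k1=z·y_n;  k2=λ(1+6/7z)y_n ⇒ h·k2=z(1+6/7z)y_n
  y_{n+1}/y_n = 1 + z(1+6/7z) = 1 + z + 6/7z²
  R(z) = 1 + z + 6/7z².

Find x<0 with |R(x)|<1.
x=-1.37: |R|=1.2388
R=1: x+6/7x²=0 ⇒ x=−7/6=-1.1667; min R=1−1/(4·6/7)=0.7083>−1
Confirm numerically:
  x=-1.082: |R|=0.92148 <1
  x=-0.938: |R|=0.81615 <1
  x=-0.530: |R|=0.71077 <1
  x=-0.470: |R|=0.71934 <1
  x=-1.756: |R|=1.88703 >1
  x=-1.755: |R|=1.88502 >1
  x=-1.606: |R|=1.60477 >1
So |R|<1 on (-1.1667, 0).

(-1.1667,0); λ=-7 ⇒ h* = (7/6)/7 = 0.1667.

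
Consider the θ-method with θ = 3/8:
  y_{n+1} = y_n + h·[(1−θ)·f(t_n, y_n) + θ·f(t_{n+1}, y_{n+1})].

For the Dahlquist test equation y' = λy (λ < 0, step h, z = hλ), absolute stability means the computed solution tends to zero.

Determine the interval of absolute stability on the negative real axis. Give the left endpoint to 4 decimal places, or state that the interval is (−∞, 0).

(-8.0000, 0).

Set f=λy, z=hλ:
  y_{n+1} = y_n + z·[5/8·y_n + 3/8·y_{n+1}] ⇒ (1 − 3/8z)y_{n+1} = (1 + 5/8z)y_n
  ⇒ R(z) = (1 + 5/8z)/(1 − 3/8z).

Find x<0 with |R(x)|<1.
x=-1.47: |R|=0.0524
R=−1: 1+5/8x = −1+3/8x ⇒ -1/4x=2 ⇒ x=2/(-1/4)=-8.0000
Confirm numerically:
  x=-6.031: |R|=0.84908 <1
  x=-5.599: |R|=0.80635 <1
  x=-4.668: |R|=0.69715 <1
  x=-3.921: |R|=0.58721 <1
  x=-8.518: |R|=1.03088 >1
  x=-8.467: |R|=1.02796 >1
Interval (-8.0000, 0).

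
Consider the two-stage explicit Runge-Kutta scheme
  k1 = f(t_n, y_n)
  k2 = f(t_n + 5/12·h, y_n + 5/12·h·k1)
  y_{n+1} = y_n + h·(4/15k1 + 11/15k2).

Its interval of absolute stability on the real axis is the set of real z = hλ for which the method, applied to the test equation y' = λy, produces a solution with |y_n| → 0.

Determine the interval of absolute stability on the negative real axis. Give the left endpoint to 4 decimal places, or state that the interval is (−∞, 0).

With y'=λy (z=hλ):
  k1=λy_n ⇒ h·k1=z·y_n;  k2=λ(1+5/12z)y_n ⇒ h·k2=z(1+5/12z)y_n
  y_{n+1}/y_n = 1 + 4/15z + 11/15z(1+5/12z) = 1 + z + 11/36z²
  so R(z) = 1 + z + 11/36z².

Find x<0 with |R(x)|<1.
x=-0.64: |R|=0.4852
R=1: x+11/36x²=0 ⇒ x=−36/11=-3.2727; min R=1−1/(4·11/36)=0.1818>−1
Confirm numerically:
  x=-2.643: |R|=0.49144 <1
  x=-2.191: |R|=0.27581 <1
  x=-2.148: |R|=0.26180 <1
  x=-1.759: |R|=0.18641 <1
  x=-3.771: |R|=1.57413 >1
  x=-3.676: |R|=1.45296 >1
  x=-3.404: |R|=1.13654 >1
So |R|<1 on (-3.2727, 0).

z∈(-3.2727,0).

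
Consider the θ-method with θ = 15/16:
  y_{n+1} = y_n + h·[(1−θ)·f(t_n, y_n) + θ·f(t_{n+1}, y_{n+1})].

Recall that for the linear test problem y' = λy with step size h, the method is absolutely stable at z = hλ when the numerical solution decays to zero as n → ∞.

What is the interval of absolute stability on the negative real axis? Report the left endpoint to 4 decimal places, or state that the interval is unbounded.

unbounded; (−∞, 0).

Test eqn y'=λy, z=hλ:
  y_{n+1} = y_n + z·[1/16·y_n + 15/16·y_{n+1}] ⇒ (1 − 15/16z)y_{n+1} = (1 + 1/16z)y_n
  so R(z) = (1 + 1/16z)/(1 − 15/16z).

Need |R(x)|<1, x<0.
x=-1.17: |R|=0.4420
x=-2: |R|=0.3043
x=-10: |R|=0.0361
x=-100: |R|=0.0554
θ=15/16≥1/2 ⇒ |1+1/16x|<|1−15/16x| ∀x<0 ⇒ interval (−∞,0).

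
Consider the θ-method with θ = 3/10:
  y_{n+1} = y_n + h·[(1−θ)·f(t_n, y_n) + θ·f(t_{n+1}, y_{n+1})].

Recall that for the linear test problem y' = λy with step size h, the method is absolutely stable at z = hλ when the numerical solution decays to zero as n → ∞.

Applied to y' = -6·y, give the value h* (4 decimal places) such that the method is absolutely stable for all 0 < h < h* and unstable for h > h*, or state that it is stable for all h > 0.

On y'=λy, z=hλ:
  y_{n+1} = y_n + z·[7/10·y_n + 3/10·y_{n+1}] ⇒ (1 − 3/10z)y_{n+1} = (1 + 7/10z)y_n
  R(z) = (1 + 7/10z)/(1 − 3/10z).

Need |R(x)|<1, x<0.
x=-1.08: |R|=0.1843
R=−1: 1+7/10x = −1+3/10x ⇒ -2/5x=2 ⇒ x=2/(-2/5)=-5.0000
Confirm numerically:
  x=-4.458: |R|=0.90725 <1
  x=-3.248: |R|=0.64506 <1
  x=-3.094: |R|=0.60461 <1
  x=-2.854: |R|=0.53755 <1
  x=-5.561: |R|=1.08410 >1
  x=-5.025: |R|=1.00399 >1
Stable set (-5.0000, 0).

(-5.0000,0); λ=-6 ⇒ h* = (5)/6 = 0.8333.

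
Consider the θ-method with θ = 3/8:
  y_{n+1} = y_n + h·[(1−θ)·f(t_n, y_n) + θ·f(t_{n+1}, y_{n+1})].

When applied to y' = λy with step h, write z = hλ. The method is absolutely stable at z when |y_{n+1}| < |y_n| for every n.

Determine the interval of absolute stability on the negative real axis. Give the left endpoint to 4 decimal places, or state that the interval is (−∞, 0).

(-8.0000, 0).

On y'=λy, z=hλ:
  y_{n+1} = y_n + z·[5/8·y_n + 3/8·y_{n+1}] ⇒ (1 − 3/8z)y_{n+1} = (1 + 5/8z)y_n
  Hence R(z) = (1 + 5/8z)/(1 − 3/8z).

Need |R(x)|<1, x<0.
x=-1.63: |R|=0.0116
R=−1: 1+5/8x = −1+3/8x ⇒ -1/4x=2 ⇒ x=2/(-1/4)=-8.0000
Confirm numerically:
  x=-7.511: |R|=0.96797 <1
  x=-7.065: |R|=0.93595 <1
  x=-6.301: |R|=0.87369 <1
  x=-3.917: |R|=0.58655 <1
  x=-8.502: |R|=1.02996 >1
  x=-8.393: |R|=1.02369 >1
  x=-8.080: |R|=1.00496 >1
Interval (-8.0000, 0).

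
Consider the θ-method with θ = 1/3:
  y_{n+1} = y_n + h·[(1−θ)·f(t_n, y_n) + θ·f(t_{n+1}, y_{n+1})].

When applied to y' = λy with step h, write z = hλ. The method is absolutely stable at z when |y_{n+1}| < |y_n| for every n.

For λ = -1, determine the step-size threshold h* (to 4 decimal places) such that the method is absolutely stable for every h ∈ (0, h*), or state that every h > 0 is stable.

With y'=λy (z=hλ):
  y_{n+1} = y_n + z·[2/3·y_n + 1/3·y_{n+1}] ⇒ (1 − 1/3z)y_{n+1} = (1 + 2/3z)y_n
  R(z) = (1 + 2/3z)/(1 − 1/3z).

Boundary: |R(x)|=1, x<0.
x=-0.68: |R|=0.4457
R=−1: 1+2/3x = −1+1/3x ⇒ -1/3x=2 ⇒ x=2/(-1/3)=-6.0000
Confirm numerically:
  x=-4.789: |R|=0.84452 <1
  x=-3.269: |R|=0.56436 <1
  x=-2.766: |R|=0.43913 <1
  x=-6.398: |R|=1.04235 >1
  x=-6.296: |R|=1.03184 >1
Stable set (-6.0000, 0).

(-6.0000,0); λ=-1 ⇒ h* = (6)/1 = 6.0000.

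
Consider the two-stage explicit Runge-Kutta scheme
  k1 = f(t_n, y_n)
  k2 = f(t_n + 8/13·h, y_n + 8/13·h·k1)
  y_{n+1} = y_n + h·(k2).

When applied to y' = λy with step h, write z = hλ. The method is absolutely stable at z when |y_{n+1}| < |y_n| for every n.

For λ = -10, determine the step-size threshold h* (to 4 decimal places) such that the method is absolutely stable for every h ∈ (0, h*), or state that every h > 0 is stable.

(-1.6250,0); λ=-10 ⇒ h* = (13/8)/10 = 0.1625.

Set f=λy, z=hλ:
  k1=λy_n ⇒ h·k1=z·y_n;  k2=λ(1+8/13z)y_n ⇒ h·k2=z(1+8/13z)y_n
  y_{n+1}/y_n = 1 + z(1+8/13z) = 1 + z + 8/13z²
  ⇒ R(z) = 1 + z + 8/13z².

Boundary: |R(x)|=1, x<0.
x=-0.33: |R|=0.7370
R=1: x+8/13x²=0 ⇒ x=−13/8=-1.6250; min R=1−1/(4·8/13)=0.5938>−1
Confirm numerically:
  x=-1.576: |R|=0.95248 <1
  x=-1.464: |R|=0.85495 <1
  x=-1.153: |R|=0.66510 <1
  x=-0.812: |R|=0.59375 <1
  x=-2.143: |R|=1.68312 >1
  x=-2.076: |R|=1.57617 >1
  x=-1.751: |R|=1.13577 >1
Interval (-1.6250, 0).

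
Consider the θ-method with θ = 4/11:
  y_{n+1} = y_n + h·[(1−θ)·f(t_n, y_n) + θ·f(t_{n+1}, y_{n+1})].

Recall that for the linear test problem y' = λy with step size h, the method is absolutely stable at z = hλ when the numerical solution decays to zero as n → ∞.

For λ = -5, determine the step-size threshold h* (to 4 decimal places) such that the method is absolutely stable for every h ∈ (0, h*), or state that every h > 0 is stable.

Set f=λy, z=hλ:
  y_{n+1} = y_n + z·[7/11·y_n + 4/11·y_{n+1}] ⇒ (1 − 4/11z)y_{n+1} = (1 + 7/11z)y_n
  so R(z) = (1 + 7/11z)/(1 − 4/11z).

Find x<0 with |R(x)|<1.
x=-1.5: |R|=0.0294
R=−1: 1+7/11x = −1+4/11x ⇒ -3/11x=2 ⇒ x=2/(-3/11)=-7.3333
Confirm numerically:
  x=-5.451: |R|=0.82786 <1
  x=-5.166: |R|=0.79466 <1
  x=-3.894: |R|=0.61175 <1
  x=-7.433: |R|=1.00734 >1
  x=-7.419: |R|=1.00632 >1
  x=-7.395: |R|=1.00456 >1
Interval (-7.3333, 0).

(-7.3333,0); λ=-5 ⇒ h* = (22/3)/5 = 1.4667.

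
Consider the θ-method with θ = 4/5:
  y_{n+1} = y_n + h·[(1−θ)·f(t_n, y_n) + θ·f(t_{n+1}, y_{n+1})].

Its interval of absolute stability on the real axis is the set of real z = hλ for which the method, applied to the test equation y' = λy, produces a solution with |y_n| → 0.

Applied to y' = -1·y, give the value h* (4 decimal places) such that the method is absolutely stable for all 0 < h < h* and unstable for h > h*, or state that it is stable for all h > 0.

Test eqn y'=λy, z=hλ:
  y_{n+1} = y_n + z·[1/5·y_n + 4/5·y_{n+1}] ⇒ (1 − 4/5z)y_{n+1} = (1 + 1/5z)y_n
  ⇒ R(z) = (1 + 1/5z)/(1 − 4/5z).

Find x<0 with |R(x)|<1.
x=-1.36: |R|=0.3487
x=-2: |R|=0.2308
x=-10: |R|=0.1111
x=-100: |R|=0.2346
θ=4/5≥1/2 ⇒ |1+1/5x|<|1−4/5x| ∀x<0 ⇒ stable on all of ℝ⁻.

(−∞, 0) — no finite endpoint. Any h>0 works for λ=-1.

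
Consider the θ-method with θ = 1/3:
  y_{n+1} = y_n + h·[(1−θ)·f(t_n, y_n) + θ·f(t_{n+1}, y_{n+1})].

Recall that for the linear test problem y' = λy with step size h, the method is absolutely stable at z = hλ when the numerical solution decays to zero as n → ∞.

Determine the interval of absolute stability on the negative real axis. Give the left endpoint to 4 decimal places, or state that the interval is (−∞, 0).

Set f=λy, z=hλ:
  y_{n+1} = y_n + z·[2/3·y_n + 1/3·y_{n+1}] ⇒ (1 − 1/3z)y_{n+1} = (1 + 2/3z)y_n
  so R(z) = (1 + 2/3z)/(1 − 1/3z).

Need |R(x)|<1, x<0.
x=-1.71: |R|=0.0892
R=−1: 1+2/3x = −1+1/3x ⇒ -1/3x=2 ⇒ x=2/(-1/3)=-6.0000
Confirm numerically:
  x=-4.486: |R|=0.79776 <1
  x=-3.219: |R|=0.55282 <1
  x=-3.093: |R|=0.52290 <1
  x=-2.956: |R|=0.48892 <1
  x=-6.293: |R|=1.03153 >1
  x=-6.152: |R|=1.01661 >1
Stable set (-6.0000, 0).

(-6.0000, 0).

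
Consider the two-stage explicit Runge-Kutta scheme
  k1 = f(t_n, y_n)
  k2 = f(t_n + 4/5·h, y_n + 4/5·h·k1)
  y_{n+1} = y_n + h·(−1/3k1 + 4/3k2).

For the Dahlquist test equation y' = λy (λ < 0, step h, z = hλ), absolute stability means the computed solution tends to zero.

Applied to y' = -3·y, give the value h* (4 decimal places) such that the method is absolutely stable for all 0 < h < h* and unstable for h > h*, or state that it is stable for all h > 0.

(-0.9375,0); λ=-3 ⇒ h* = (15/16)/3 = 0.3125.

On y'=λy, z=hλ:
  k1=λy_n ⇒ h·k1=z·y_n;  k2=λ(1+4/5z)y_n ⇒ h·k2=z(1+4/5z)y_n
  y_{n+1}/y_n = 1 − 1/3z + 4/3z(1+4/5z) = 1 + z + 16/15z²
  so R(z) = 1 + z + 16/15z².

Find x<0 with |R(x)|<1.
x=-0.73: |R|=0.8384
R=1: x+16/15x²=0 ⇒ x=−15/16=-0.9375; min R=1−1/(4·16/15)=0.7656>−1
Confirm numerically:
  x=-0.695: |R|=0.82023 <1
  x=-0.626: |R|=0.79200 <1
  x=-0.533: |R|=0.77003 <1
  x=-1.525: |R|=1.95567 >1
  x=-1.051: |R|=1.12724 >1
So |R|<1 on (-0.9375, 0).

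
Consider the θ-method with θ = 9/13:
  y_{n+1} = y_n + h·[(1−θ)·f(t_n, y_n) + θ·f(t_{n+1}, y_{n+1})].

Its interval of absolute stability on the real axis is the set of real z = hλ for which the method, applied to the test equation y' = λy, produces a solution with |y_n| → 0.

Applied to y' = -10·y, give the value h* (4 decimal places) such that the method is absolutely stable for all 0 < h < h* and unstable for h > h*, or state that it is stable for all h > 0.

interval (−∞, 0). Any h>0 works for λ=-10.

On y'=λy, z=hλ:
  y_{n+1} = y_n + z·[4/13·y_n + 9/13·y_{n+1}] ⇒ (1 − 9/13z)y_{n+1} = (1 + 4/13z)y_n
  Hence R(z) = (1 + 4/13z)/(1 − 9/13z).

Need |R(x)|<1, x<0.
x=-1.12: |R|=0.3692
x=-2: |R|=0.1613
x=-10: |R|=0.2621
x=-100: |R|=0.4239
θ=9/13≥1/2 ⇒ |1+4/13x|<|1−9/13x| ∀x<0 ⇒ stable on all of ℝ⁻.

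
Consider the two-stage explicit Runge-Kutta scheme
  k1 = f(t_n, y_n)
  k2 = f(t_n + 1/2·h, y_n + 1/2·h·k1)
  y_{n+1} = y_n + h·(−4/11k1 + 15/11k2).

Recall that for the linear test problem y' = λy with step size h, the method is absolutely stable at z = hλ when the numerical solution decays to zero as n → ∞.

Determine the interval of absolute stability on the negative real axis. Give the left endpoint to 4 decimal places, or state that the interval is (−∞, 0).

With y'=λy (z=hλ):
  k1=λy_n ⇒ h·k1=z·y_n;  k2=λ(1+1/2z)y_n ⇒ h·k2=z(1+1/2z)y_n
  y_{n+1}/y_n = 1 − 4/11z + 15/11z(1+1/2z) = 1 + z + 15/22z²
  Hence R(z) = 1 + z + 15/22z².

Boundary: |R(x)|=1, x<0.
x=-1.15: |R|=0.7517
R=1: x+15/22x²=0 ⇒ x=−22/15=-1.4667; min R=1−1/(4·15/22)=0.6333>−1
Confirm numerically:
  x=-1.416: |R|=0.95108 <1
  x=-1.051: |R|=0.70214 <1
  x=-1.014: |R|=0.68704 <1
  x=-0.885: |R|=0.64902 <1
  x=-1.824: |R|=1.44439 >1
  x=-1.522: |R|=1.05742 >1
Stable set (-1.4667, 0).

(-1.4667, 0).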